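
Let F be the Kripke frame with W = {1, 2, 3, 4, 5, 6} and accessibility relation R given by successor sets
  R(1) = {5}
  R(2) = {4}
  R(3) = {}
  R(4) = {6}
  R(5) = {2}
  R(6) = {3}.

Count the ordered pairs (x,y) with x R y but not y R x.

5

Enumerating: (1,5), (2,4), (4,6), (5,2), (6,3).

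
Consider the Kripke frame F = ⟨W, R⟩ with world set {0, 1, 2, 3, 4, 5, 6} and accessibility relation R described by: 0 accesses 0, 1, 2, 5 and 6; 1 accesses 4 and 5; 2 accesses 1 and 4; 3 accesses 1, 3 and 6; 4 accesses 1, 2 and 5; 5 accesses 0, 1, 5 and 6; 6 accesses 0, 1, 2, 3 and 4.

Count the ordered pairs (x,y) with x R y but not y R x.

9

Enumerating: (0,1), (0,2), (2,1), (3,1), (4,5), (5,6), (6,1), (6,2), (6,4).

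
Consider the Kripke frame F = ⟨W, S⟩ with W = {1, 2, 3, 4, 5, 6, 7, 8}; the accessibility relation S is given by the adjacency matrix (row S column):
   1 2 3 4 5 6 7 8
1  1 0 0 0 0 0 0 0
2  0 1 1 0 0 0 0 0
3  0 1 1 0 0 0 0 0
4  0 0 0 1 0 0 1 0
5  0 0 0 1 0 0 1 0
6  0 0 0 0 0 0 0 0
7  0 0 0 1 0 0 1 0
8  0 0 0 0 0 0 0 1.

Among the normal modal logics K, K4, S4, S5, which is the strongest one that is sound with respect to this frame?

Transitive (axiom 4): yes — every two-step S-path is closed by a direct edge.
Reflexive (axiom T): no — 5 is not related to itself.
Euclidean (axiom 5): yes — any two successors of a common world are S-related.
So F validates K, K4; S4 would additionally require S to be reflexive. The strongest is K4.

K4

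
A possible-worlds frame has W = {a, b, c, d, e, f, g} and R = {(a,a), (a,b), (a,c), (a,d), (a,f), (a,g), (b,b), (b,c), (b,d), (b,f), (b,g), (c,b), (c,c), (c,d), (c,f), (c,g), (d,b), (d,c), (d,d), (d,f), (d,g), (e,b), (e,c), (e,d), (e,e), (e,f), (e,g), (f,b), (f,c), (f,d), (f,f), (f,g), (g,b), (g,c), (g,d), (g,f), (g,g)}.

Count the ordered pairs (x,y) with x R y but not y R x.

10

Enumerating: (a,b), (a,c), (a,d), (a,f), (a,g), (e,b), (e,c), (e,d), (e,f), (e,g).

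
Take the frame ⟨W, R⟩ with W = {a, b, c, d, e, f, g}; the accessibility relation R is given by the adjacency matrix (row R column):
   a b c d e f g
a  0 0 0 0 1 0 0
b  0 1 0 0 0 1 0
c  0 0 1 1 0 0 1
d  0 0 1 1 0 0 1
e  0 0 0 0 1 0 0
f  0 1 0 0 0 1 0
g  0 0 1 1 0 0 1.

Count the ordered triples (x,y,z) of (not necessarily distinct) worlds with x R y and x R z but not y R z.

R is Euclidean; there are no such tuples.

0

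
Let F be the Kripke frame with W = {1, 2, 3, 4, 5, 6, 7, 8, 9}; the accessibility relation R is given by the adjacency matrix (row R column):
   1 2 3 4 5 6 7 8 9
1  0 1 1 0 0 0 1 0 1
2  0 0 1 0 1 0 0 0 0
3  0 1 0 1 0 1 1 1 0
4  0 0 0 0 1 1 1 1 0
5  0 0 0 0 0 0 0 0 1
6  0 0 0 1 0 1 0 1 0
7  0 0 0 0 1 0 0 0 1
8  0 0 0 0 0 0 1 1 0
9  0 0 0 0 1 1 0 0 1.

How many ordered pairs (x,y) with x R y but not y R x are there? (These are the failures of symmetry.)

17

Enumerating: (1,2), (1,3), (1,7), (1,9), (2,5), (3,4), (3,6), (3,7), (3,8), (4,5), (4,7), (4,8), (6,8), (7,5), (7,9), (8,7), (9,6).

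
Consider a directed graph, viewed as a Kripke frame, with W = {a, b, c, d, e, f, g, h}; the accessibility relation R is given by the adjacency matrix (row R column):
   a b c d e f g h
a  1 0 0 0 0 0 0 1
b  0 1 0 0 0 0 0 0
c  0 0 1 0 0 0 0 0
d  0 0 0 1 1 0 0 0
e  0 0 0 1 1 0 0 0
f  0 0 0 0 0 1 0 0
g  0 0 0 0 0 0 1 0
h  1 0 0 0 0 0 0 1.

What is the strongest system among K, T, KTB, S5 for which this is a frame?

S5

Reflexive (axiom T): yes — every world is R-related to itself.
Symmetric (axiom B): yes — every pair in R has its reverse in R.
Euclidean (axiom 5): yes — any two successors of a common world are R-related.
So F validates K, T, KTB, S5. The strongest is S5.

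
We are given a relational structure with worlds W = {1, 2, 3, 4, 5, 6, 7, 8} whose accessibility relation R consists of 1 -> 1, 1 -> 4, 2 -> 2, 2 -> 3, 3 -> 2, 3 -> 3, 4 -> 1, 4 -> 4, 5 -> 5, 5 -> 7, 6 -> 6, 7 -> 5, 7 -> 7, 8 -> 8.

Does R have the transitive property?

Yes

Transitive: yes — every two-step R-path is closed by a direct edge.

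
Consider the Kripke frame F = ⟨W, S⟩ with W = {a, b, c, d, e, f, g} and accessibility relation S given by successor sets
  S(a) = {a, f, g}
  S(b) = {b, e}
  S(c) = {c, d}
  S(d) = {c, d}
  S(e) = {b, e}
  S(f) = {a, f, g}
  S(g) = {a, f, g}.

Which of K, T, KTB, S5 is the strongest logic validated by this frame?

Reflexive (axiom T): yes — every world is S-related to itself.
Symmetric (axiom B): yes — every pair in S has its reverse in S.
Euclidean (axiom 5): yes — any two successors of a common world are S-related.
So F validates K, T, KTB, S5. The strongest is S5.

S5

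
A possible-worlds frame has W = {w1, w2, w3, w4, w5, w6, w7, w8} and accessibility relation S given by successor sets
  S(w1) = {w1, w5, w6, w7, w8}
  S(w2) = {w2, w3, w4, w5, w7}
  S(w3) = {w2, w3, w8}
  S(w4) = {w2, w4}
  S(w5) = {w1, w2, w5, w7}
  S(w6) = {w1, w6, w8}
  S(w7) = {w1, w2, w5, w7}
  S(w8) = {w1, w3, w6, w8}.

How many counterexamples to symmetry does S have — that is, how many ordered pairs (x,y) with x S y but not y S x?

0

S is symmetric; there are no such tuples.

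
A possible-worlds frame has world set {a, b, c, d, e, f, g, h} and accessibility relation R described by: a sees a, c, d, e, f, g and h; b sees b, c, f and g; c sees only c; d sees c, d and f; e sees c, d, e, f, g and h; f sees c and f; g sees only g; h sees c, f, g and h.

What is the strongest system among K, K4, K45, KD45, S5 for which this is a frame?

K4

Transitive (axiom 4): yes — every two-step R-path is closed by a direct edge.
Euclidean (axiom 5): no — a R c and a R d, but not c R d.
Serial (axiom D): yes — every world has a successor (e.g. a R a).
Reflexive (axiom T): yes — every world is R-related to itself.
So F validates K, K4; K45 would additionally require R to be Euclidean. The strongest is K4.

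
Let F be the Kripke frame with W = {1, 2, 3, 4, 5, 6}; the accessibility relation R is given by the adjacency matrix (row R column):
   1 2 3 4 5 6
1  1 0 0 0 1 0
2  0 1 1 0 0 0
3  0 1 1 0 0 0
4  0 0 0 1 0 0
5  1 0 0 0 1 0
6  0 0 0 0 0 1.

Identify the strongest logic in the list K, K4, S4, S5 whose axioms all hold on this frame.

Transitive (axiom 4): yes — every two-step R-path is closed by a direct edge.
Reflexive (axiom T): yes — every world is R-related to itself.
Euclidean (axiom 5): yes — any two successors of a common world are R-related.
So F validates K, K4, S4, S5. The strongest is S5.

S5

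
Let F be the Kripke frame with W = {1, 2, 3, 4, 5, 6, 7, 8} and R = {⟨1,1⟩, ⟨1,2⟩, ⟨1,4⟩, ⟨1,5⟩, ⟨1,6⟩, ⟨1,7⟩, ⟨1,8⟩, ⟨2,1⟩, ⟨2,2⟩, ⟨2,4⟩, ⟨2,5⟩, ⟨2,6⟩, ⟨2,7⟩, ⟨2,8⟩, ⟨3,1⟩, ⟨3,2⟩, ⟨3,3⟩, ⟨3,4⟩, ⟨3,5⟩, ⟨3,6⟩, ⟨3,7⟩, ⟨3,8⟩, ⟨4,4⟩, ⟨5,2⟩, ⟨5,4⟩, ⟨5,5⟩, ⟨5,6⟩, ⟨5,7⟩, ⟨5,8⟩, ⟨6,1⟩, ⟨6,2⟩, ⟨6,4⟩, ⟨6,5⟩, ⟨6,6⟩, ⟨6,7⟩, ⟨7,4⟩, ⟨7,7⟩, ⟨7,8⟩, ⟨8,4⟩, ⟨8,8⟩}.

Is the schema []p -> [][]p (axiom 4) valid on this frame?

No

The schema 4 characterises exactly the transitive frames.
Transitive: no — 5 R 2 and 2 R 1, but not 5 R 1.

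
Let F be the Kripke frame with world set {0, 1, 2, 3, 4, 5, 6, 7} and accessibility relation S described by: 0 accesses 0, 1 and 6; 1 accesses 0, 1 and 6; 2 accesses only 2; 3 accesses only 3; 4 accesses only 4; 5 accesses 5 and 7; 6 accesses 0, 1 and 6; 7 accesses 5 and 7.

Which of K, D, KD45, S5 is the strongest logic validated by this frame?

S5

Serial (axiom D): yes — every world has a successor (e.g. 0 S 0).
Transitive (axiom 4): yes — every two-step S-path is closed by a direct edge.
Euclidean (axiom 5): yes — any two successors of a common world are S-related.
Reflexive (axiom T): yes — every world is S-related to itself.
So F validates K, D, KD45, S5. The strongest is S5.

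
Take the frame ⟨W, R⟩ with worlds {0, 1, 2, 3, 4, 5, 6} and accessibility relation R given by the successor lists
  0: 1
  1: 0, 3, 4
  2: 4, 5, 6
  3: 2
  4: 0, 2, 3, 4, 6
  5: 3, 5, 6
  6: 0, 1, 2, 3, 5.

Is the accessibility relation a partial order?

No

Reflexive: no — 0 is not related to itself.
Transitive: no — 0 R 1 and 1 R 3, but not 0 R 3.
Antisymmetric: no — 0 R 1 and 1 R 0 with 0 ≠ 1.
So R is not a partial order.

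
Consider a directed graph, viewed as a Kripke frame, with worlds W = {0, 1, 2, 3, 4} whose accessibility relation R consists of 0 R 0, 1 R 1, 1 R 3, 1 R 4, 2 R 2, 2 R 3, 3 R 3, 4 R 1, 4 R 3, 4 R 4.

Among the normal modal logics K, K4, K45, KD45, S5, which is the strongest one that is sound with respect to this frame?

Transitive (axiom 4): yes — every two-step R-path is closed by a direct edge.
Euclidean (axiom 5): no — 1 R 3 and 1 R 4, but not 3 R 4.
Serial (axiom D): yes — every world has a successor (e.g. 0 R 0).
Reflexive (axiom T): yes — every world is R-related to itself.
So F validates K, K4; K45 would additionally require R to be Euclidean. The strongest is K4.

K4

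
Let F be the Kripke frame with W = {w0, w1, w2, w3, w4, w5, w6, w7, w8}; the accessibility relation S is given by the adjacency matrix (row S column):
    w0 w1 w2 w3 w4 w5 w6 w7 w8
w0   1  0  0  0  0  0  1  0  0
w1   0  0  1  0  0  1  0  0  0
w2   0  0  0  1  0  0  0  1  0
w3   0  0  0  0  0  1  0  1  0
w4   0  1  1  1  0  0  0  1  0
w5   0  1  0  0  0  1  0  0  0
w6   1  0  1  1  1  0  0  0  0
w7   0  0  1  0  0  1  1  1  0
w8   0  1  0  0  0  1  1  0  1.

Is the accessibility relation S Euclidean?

Euclidean: no — w1 S w2 and w1 S w5, but not w2 S w5.

No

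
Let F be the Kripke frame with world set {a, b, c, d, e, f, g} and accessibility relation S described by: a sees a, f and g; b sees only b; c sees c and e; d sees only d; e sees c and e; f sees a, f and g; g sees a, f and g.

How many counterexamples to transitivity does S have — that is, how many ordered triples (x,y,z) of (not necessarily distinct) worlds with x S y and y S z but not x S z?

0

S is transitive; there are no such tuples.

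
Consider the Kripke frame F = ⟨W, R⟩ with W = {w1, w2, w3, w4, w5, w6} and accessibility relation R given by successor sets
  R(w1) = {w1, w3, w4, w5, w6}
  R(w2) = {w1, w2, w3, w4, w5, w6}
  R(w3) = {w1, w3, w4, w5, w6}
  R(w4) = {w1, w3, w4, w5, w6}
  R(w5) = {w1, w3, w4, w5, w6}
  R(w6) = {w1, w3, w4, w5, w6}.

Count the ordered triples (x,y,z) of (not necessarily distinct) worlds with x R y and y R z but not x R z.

0

R is transitive; there are no such tuples.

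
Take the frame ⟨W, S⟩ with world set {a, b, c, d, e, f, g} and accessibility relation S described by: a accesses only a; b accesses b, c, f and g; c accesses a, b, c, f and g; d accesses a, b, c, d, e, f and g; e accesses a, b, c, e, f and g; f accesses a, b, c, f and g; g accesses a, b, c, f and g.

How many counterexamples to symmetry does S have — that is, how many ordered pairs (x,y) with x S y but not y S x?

14

Enumerating: (c,a), (d,a), (d,b), (d,c), (d,e), (d,f), (d,g), (e,a), (e,b), (e,c), (e,f), (e,g), (f,a), (g,a).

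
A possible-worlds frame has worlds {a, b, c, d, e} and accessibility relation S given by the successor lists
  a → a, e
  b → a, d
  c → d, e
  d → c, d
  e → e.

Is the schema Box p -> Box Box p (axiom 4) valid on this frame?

No

The schema 4 characterises exactly the transitive frames.
Transitive: no — b S a and a S e, but not b S e.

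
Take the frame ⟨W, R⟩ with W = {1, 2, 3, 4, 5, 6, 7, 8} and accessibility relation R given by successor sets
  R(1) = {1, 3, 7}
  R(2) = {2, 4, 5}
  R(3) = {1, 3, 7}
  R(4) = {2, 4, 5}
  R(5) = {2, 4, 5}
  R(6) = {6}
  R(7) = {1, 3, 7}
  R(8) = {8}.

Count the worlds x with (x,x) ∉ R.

R is reflexive; there are no such worlds.

0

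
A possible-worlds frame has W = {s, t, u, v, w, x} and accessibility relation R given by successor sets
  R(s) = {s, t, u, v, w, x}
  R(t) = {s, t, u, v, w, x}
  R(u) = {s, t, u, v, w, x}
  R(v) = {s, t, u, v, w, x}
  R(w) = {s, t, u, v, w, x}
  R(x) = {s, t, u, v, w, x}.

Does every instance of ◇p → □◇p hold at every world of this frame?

Yes

Axiom 5 corresponds to the accessibility relation being Euclidean.
Euclidean: yes — any two successors of a common world are R-related.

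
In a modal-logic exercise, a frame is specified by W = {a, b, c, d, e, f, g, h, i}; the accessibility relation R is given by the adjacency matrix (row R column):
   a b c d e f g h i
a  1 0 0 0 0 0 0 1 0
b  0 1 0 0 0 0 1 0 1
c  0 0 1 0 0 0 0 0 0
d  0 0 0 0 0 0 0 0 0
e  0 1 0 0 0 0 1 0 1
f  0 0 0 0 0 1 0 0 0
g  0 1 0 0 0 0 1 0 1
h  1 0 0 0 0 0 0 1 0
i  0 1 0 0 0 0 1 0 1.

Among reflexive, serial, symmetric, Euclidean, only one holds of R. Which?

Euclidean

Reflexive: no — d is not related to itself.
Serial: no — d has no R-successor.
Symmetric: no — e R b but not b R e.
Euclidean: yes — any two successors of a common world are R-related.
Only Euclidean holds.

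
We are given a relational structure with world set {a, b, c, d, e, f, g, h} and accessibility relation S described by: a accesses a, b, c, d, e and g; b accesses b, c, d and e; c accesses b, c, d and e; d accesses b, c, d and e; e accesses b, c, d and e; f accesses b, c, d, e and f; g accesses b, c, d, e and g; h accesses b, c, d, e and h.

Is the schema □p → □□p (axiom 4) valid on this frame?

Axiom 4 corresponds to the accessibility relation being transitive.
Transitive: yes — every two-step S-path is closed by a direct edge.

Yes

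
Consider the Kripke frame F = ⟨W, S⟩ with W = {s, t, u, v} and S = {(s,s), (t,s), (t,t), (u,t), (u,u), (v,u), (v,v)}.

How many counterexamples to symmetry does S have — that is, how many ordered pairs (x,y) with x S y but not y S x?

Enumerating: (t,s), (u,t), (v,u).

3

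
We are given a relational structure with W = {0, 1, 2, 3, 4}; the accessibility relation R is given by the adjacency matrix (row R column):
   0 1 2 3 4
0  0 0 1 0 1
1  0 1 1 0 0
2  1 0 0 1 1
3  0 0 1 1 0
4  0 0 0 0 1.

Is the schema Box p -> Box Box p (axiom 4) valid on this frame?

No

Axiom 4 corresponds to the accessibility relation being transitive.
Transitive: no — 0 R 2 and 2 R 3, but not 0 R 3.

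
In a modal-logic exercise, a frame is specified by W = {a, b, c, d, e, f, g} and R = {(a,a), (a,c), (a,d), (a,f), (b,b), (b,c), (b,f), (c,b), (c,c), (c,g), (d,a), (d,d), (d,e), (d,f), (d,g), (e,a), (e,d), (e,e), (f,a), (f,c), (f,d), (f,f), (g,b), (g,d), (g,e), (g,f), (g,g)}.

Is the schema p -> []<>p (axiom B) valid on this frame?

The schema B characterises exactly the symmetric frames.
Symmetric: no — a R c but not c R a.

No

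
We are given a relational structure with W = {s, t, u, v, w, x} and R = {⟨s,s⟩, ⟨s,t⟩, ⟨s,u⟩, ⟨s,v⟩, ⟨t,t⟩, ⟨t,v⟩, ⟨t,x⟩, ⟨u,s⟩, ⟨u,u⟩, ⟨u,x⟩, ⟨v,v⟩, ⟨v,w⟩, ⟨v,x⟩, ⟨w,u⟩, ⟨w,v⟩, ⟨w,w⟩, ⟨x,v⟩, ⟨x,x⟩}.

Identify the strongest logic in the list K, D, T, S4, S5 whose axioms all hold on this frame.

Serial (axiom D): yes — every world has a successor (e.g. s R s).
Reflexive (axiom T): yes — every world is R-related to itself.
Transitive (axiom 4): no — s R t and t R x, but not s R x.
Euclidean (axiom 5): no — s R t and s R u, but not t R u.
So F validates K, D, T; S4 would additionally require R to be transitive. The strongest is T.

T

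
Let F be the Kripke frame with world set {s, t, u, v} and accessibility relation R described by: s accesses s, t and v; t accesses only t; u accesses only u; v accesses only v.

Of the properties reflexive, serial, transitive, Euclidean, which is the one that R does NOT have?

Reflexive: yes — every world is R-related to itself.
Serial: yes — every world has a successor (e.g. s R s).
Transitive: yes — every two-step R-path is closed by a direct edge.
Euclidean: no — s R t and s R v, but not t R v.
Only Euclidean fails.

Euclidean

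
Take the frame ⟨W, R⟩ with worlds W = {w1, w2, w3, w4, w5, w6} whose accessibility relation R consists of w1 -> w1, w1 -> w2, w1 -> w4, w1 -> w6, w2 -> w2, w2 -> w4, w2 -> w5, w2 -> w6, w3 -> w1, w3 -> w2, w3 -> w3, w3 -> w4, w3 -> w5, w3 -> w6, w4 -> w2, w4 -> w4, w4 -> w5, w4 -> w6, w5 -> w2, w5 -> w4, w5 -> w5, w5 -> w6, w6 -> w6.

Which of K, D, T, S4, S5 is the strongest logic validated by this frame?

Serial (axiom D): yes — every world has a successor (e.g. w1 R w1).
Reflexive (axiom T): yes — every world is R-related to itself.
Transitive (axiom 4): no — w1 R w2 and w2 R w5, but not w1 R w5.
Euclidean (axiom 5): no — w1 R w6 and w1 R w2, but not w6 R w2.
So F validates K, D, T; S4 would additionally require R to be transitive. The strongest is T.

T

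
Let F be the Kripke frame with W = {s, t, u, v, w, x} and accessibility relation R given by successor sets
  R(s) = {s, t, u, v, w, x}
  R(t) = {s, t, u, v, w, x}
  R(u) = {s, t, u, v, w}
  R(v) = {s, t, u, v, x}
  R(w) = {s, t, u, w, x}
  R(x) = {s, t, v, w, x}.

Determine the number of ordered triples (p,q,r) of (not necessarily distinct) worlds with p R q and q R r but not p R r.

Enumerating: (u,s,x), (u,t,x), (u,v,x), (u,w,x), (v,s,w), (v,t,w), (v,u,w), (v,x,w), (w,s,v), (w,t,v), (w,u,v), (w,x,v), (x,s,u), (x,t,u), (x,v,u), (x,w,u).

16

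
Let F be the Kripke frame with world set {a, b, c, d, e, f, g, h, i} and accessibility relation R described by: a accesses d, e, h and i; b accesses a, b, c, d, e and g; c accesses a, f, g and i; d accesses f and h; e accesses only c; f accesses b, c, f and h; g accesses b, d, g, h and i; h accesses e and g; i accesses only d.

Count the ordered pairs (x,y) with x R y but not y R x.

Enumerating: (a,d), (a,e), (a,h), (a,i), (b,a), (b,c), (b,d), (b,e), (c,a), (c,g), (c,i), (d,f), … and 8 more.
Total: 20.

20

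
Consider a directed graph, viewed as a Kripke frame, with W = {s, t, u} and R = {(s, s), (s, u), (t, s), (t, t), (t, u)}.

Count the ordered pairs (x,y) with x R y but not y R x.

3

Enumerating: (s,u), (t,s), (t,u).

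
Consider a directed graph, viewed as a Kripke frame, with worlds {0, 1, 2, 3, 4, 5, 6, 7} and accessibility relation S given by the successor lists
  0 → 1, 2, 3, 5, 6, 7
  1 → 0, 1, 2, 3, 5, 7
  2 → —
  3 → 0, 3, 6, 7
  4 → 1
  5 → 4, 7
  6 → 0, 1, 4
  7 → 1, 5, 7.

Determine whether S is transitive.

Transitive: no — 0 S 5 and 5 S 4, but not 0 S 4.

No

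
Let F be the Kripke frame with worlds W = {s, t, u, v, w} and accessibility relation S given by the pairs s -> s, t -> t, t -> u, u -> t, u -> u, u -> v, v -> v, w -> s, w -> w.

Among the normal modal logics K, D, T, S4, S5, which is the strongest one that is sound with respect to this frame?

T

Serial (axiom D): yes — every world has a successor (e.g. s S s).
Reflexive (axiom T): yes — every world is S-related to itself.
Transitive (axiom 4): no — t S u and u S v, but not t S v.
Euclidean (axiom 5): no — u S t and u S v, but not t S v.
So F validates K, D, T; S4 would additionally require S to be transitive. The strongest is T.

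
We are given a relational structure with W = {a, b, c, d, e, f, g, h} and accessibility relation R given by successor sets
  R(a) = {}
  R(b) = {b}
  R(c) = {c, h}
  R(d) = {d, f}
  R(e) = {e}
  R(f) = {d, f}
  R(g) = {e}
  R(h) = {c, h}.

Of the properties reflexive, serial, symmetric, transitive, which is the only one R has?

transitive

Reflexive: no — a is not related to itself.
Serial: no — a has no R-successor.
Symmetric: no — g R e but not e R g.
Transitive: yes — every two-step R-path is closed by a direct edge.
Only transitive holds.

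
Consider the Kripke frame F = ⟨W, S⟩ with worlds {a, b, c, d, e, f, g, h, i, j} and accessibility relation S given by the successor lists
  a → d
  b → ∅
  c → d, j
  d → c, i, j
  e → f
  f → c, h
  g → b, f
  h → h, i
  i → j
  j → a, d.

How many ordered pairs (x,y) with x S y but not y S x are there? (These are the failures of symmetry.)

Enumerating: (a,d), (c,j), (d,i), (e,f), (f,c), (f,h), (g,b), (g,f), (h,i), (i,j), (j,a).

11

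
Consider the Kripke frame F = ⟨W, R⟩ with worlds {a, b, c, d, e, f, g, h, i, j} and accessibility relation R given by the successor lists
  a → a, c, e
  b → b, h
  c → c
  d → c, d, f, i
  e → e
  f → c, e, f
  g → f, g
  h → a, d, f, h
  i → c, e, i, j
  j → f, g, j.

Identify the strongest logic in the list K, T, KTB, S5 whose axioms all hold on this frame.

Reflexive (axiom T): yes — every world is R-related to itself.
Symmetric (axiom B): no — a R c but not c R a.
Euclidean (axiom 5): no — a R c and a R e, but not c R e.
So F validates K, T; KTB would additionally require R to be symmetric. The strongest is T.

T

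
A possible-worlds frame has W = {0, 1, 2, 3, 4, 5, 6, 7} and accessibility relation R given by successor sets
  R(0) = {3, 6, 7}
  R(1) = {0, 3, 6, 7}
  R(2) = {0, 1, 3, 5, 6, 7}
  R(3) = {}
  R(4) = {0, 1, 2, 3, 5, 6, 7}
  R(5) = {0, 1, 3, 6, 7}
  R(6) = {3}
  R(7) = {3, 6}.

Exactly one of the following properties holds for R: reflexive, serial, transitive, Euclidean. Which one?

transitive

Reflexive: no — 0 is not related to itself.
Serial: no — 3 has no R-successor.
Transitive: yes — every two-step R-path is closed by a direct edge.
Euclidean: no — 0 R 3 and 0 R 6, but not 3 R 6.
Only transitive holds.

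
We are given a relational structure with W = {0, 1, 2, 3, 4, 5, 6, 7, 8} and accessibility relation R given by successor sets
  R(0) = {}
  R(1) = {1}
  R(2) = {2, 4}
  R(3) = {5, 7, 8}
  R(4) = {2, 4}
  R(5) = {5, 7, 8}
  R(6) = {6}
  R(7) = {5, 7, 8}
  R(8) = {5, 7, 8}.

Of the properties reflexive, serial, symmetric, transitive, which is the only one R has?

Reflexive: no — 0 is not related to itself.
Serial: no — 0 has no R-successor.
Symmetric: no — 3 R 5 but not 5 R 3.
Transitive: yes — every two-step R-path is closed by a direct edge.
Only transitive holds.

transitive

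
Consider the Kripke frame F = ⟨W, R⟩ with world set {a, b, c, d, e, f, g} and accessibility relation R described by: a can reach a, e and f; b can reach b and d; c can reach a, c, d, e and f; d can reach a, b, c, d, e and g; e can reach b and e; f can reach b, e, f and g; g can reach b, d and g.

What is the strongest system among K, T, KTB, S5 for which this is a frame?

Reflexive (axiom T): yes — every world is R-related to itself.
Symmetric (axiom B): no — a R e but not e R a.
Euclidean (axiom 5): no — a R e and a R f, but not e R f.
So F validates K, T; KTB would additionally require R to be symmetric. The strongest is T.

T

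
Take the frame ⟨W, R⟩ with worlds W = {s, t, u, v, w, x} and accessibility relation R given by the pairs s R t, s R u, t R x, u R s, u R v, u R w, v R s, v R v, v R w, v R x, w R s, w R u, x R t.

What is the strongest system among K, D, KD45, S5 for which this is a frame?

Serial (axiom D): yes — every world has a successor (e.g. s R t).
Transitive (axiom 4): no — s R t and t R x, but not s R x.
Euclidean (axiom 5): no — s R t and s R u, but not t R u.
Reflexive (axiom T): no — s is not related to itself.
So F validates K, D; KD45 would additionally require R to be Euclidean and transitive. The strongest is D.

D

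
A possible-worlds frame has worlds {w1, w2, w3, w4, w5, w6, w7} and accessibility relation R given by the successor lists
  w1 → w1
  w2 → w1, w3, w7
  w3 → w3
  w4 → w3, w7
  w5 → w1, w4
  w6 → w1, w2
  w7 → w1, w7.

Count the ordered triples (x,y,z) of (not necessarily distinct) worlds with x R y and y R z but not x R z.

5

Enumerating: (w4,w7,w1), (w5,w4,w3), (w5,w4,w7), (w6,w2,w3), (w6,w2,w7).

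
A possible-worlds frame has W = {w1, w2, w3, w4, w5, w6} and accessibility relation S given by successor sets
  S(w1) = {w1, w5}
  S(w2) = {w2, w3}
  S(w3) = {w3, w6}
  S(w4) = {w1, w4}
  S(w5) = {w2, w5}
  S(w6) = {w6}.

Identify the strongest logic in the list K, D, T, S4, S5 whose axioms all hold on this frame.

Serial (axiom D): yes — every world has a successor (e.g. w1 S w1).
Reflexive (axiom T): yes — every world is S-related to itself.
Transitive (axiom 4): no — w1 S w5 and w5 S w2, but not w1 S w2.
Euclidean (axiom 5): no — w1 S w5 and w1 S w1, but not w5 S w1.
So F validates K, D, T; S4 would additionally require S to be transitive. The strongest is T.

T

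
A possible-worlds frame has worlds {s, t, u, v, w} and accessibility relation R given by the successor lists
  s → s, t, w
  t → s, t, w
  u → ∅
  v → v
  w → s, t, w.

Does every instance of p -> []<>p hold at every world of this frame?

Yes

By correspondence theory, B is valid on a frame iff R is symmetric.
Symmetric: yes — every pair in R has its reverse in R.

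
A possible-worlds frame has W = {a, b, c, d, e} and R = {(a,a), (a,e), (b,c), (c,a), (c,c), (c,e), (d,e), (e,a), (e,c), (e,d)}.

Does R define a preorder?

Reflexive: no — b is not related to itself.
Transitive: no — a R e and e R c, but not a R c.
So R is not a preorder.

No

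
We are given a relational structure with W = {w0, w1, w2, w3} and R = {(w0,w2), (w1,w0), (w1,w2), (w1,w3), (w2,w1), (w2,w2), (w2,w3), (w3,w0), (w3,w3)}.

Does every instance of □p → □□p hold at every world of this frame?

The schema 4 characterises exactly the transitive frames.
Transitive: no — w0 R w2 and w2 R w1, but not w0 R w1.

No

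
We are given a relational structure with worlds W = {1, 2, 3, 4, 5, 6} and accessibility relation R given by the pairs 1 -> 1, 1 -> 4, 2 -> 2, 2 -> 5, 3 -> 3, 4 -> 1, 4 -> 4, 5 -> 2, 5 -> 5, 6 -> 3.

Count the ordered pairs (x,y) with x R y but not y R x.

Enumerating: (6,3).

1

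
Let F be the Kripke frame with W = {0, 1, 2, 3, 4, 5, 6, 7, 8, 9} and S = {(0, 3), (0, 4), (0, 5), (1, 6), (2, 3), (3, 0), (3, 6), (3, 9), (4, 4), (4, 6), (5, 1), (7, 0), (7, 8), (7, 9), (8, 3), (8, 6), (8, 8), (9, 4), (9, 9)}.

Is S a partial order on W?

Reflexive: no — 0 is not related to itself.
Transitive: no — 0 S 3 and 3 S 6, but not 0 S 6.
Antisymmetric: no — 0 S 3 and 3 S 0 with 0 ≠ 3.
So S is not a partial order.

No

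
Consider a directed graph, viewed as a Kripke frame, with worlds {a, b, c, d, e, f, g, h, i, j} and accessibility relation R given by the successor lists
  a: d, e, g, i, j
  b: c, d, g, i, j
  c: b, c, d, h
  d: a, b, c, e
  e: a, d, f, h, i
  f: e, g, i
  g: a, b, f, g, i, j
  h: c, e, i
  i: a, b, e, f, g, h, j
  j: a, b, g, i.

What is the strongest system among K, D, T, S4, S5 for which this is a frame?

Serial (axiom D): yes — every world has a successor (e.g. a R d).
Reflexive (axiom T): no — a is not related to itself.
Transitive (axiom 4): no — a R d and d R b, but not a R b.
Euclidean (axiom 5): no — a R d and a R g, but not d R g.
So F validates K, D; T would additionally require R to be reflexive. The strongest is D.

D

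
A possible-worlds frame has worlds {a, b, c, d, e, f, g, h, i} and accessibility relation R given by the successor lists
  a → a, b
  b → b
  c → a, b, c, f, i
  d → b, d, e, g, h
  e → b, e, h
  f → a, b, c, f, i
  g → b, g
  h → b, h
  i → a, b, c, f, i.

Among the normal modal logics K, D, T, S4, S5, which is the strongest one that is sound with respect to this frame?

S4

Serial (axiom D): yes — every world has a successor (e.g. a R a).
Reflexive (axiom T): yes — every world is R-related to itself.
Transitive (axiom 4): yes — every two-step R-path is closed by a direct edge.
Euclidean (axiom 5): no — c R a and c R f, but not a R f.
So F validates K, D, T, S4; S5 would additionally require R to be Euclidean. The strongest is S4.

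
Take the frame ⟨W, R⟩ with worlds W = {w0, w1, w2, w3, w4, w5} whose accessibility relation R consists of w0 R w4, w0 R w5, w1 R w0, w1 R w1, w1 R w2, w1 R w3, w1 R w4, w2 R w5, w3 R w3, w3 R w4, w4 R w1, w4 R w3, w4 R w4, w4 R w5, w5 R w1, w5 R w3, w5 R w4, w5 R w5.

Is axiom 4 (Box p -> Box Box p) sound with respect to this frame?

No

By correspondence theory, 4 is valid on a frame iff R is transitive.
Transitive: no — w0 R w4 and w4 R w1, but not w0 R w1.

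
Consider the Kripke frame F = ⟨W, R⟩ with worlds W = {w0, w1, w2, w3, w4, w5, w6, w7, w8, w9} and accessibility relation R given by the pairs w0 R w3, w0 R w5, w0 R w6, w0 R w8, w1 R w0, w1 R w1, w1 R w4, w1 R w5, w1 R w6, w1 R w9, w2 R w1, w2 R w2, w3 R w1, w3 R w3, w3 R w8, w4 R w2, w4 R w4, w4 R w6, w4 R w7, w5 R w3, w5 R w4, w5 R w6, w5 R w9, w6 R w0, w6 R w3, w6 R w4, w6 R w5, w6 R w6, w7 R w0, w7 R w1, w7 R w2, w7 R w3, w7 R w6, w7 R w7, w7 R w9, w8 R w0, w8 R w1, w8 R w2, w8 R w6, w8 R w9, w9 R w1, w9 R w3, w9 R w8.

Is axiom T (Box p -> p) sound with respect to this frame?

No

By correspondence theory, T is valid on a frame iff R is reflexive.
Reflexive: no — w0 is not related to itself.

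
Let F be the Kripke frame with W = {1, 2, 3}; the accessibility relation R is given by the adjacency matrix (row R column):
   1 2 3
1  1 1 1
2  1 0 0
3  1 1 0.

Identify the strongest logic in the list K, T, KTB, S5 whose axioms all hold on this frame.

K

Reflexive (axiom T): no — 2 is not related to itself.
Symmetric (axiom B): no — 3 R 2 but not 2 R 3.
Euclidean (axiom 5): no — 1 R 2 and 1 R 3, but not 2 R 3.
So F validates K; T would additionally require R to be reflexive. The strongest is K.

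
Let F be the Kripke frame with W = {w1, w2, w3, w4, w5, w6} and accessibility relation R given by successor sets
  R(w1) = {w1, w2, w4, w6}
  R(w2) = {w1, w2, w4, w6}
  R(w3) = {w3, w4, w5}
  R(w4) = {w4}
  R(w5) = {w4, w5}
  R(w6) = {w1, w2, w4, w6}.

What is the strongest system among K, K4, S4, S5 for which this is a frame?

S4

Transitive (axiom 4): yes — every two-step R-path is closed by a direct edge.
Reflexive (axiom T): yes — every world is R-related to itself.
Euclidean (axiom 5): no — w1 R w4 and w1 R w2, but not w4 R w2.
So F validates K, K4, S4; S5 would additionally require R to be Euclidean. The strongest is S4.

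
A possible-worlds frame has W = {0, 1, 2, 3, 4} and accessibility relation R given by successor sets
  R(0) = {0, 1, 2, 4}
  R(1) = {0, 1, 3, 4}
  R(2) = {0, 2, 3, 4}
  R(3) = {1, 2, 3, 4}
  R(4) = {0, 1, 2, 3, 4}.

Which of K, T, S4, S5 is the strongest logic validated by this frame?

Reflexive (axiom T): yes — every world is R-related to itself.
Transitive (axiom 4): no — 0 R 1 and 1 R 3, but not 0 R 3.
Euclidean (axiom 5): no — 0 R 1 and 0 R 2, but not 1 R 2.
So F validates K, T; S4 would additionally require R to be transitive. The strongest is T.

T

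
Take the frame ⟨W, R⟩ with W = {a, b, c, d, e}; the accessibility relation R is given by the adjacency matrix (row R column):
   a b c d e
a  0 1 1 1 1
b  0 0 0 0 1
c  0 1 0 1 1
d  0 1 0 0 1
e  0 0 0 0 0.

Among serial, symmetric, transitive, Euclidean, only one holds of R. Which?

Serial: no — e has no R-successor.
Symmetric: no — a R b but not b R a.
Transitive: yes — every two-step R-path is closed by a direct edge.
Euclidean: no — a R b and a R c, but not b R c.
Only transitive holds.

transitive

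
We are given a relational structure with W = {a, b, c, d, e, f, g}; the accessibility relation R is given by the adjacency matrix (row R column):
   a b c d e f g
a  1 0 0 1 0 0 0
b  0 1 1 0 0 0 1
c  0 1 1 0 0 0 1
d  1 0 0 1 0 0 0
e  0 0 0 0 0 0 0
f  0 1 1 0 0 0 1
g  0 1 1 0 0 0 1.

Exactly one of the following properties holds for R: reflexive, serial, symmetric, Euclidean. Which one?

Euclidean

Reflexive: no — e is not related to itself.
Serial: no — e has no R-successor.
Symmetric: no — f R b but not b R f.
Euclidean: yes — any two successors of a common world are R-related.
Only Euclidean holds.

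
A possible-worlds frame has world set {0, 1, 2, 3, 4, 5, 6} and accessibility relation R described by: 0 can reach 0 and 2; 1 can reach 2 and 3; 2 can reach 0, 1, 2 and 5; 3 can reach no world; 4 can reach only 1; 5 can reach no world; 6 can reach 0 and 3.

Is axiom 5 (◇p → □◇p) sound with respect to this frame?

No

The schema 5 characterises exactly the Euclidean frames.
Euclidean: no — 1 R 2 and 1 R 3, but not 2 R 3.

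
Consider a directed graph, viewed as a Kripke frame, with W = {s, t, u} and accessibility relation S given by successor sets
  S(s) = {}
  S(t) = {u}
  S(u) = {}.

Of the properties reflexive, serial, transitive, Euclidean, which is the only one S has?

Reflexive: no — s is not related to itself.
Serial: no — s has no S-successor.
Transitive: yes — every two-step S-path is closed by a direct edge.
Euclidean: no — t S u and t S u, but not u S u.
Only transitive holds.

transitive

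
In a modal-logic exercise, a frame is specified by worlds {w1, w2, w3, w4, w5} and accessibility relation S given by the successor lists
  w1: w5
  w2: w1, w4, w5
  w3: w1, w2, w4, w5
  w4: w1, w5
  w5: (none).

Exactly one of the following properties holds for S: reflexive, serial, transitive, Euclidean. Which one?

transitive

Reflexive: no — w1 is not related to itself.
Serial: no — w5 has no S-successor.
Transitive: yes — every two-step S-path is closed by a direct edge.
Euclidean: no — w2 S w1 and w2 S w4, but not w1 S w4.
Only transitive holds.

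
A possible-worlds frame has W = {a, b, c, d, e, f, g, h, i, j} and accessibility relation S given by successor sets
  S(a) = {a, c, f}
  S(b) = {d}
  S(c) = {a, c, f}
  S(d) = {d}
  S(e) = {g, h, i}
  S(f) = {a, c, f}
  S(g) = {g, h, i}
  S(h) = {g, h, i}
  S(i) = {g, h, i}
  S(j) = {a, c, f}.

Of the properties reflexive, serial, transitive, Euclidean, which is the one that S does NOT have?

reflexive

Reflexive: no — b is not related to itself.
Serial: yes — every world has a successor (e.g. a S a).
Transitive: yes — every two-step S-path is closed by a direct edge.
Euclidean: yes — any two successors of a common world are S-related.
Only reflexive fails.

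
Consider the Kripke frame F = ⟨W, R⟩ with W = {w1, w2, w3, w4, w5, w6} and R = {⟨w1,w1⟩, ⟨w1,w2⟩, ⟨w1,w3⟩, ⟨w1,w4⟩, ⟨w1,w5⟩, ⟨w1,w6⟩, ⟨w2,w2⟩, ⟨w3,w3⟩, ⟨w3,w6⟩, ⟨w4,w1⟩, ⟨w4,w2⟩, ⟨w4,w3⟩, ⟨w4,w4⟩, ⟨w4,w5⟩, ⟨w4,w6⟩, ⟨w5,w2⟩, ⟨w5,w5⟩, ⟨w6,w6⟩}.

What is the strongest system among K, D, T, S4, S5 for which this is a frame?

Serial (axiom D): yes — every world has a successor (e.g. w1 R w1).
Reflexive (axiom T): yes — every world is R-related to itself.
Transitive (axiom 4): yes — every two-step R-path is closed by a direct edge.
Euclidean (axiom 5): no — w1 R w2 and w1 R w3, but not w2 R w3.
So F validates K, D, T, S4; S5 would additionally require R to be Euclidean. The strongest is S4.

S4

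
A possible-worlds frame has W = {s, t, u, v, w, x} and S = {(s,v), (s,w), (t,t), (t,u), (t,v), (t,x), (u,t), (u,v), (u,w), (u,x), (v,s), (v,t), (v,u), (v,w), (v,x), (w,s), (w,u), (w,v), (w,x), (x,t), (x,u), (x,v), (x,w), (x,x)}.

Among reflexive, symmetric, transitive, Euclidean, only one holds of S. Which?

Reflexive: no — s is not related to itself.
Symmetric: yes — every pair in S has its reverse in S.
Transitive: no — s S v and v S t, but not s S t.
Euclidean: no — u S t and u S w, but not t S w.
Only symmetric holds.

symmetric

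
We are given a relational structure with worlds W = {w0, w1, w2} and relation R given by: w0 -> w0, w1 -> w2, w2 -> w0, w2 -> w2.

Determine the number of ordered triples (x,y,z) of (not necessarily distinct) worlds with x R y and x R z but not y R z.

1

Enumerating: (w2,w0,w2).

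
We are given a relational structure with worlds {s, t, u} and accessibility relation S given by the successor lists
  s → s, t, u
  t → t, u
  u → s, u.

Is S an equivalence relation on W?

No

Reflexive: yes — every world is S-related to itself.
Symmetric: no — s S t but not t S s.
Transitive: no — t S u and u S s, but not t S s.
So S is not an equivalence relation.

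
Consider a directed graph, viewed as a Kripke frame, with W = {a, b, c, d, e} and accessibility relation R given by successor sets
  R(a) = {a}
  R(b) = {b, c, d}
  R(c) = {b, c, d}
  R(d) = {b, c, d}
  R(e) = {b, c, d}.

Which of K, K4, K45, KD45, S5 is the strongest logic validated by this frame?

KD45

Transitive (axiom 4): yes — every two-step R-path is closed by a direct edge.
Euclidean (axiom 5): yes — any two successors of a common world are R-related.
Serial (axiom D): yes — every world has a successor (e.g. a R a).
Reflexive (axiom T): no — e is not related to itself.
So F validates K, K4, K45, KD45; S5 would additionally require R to be reflexive. The strongest is KD45.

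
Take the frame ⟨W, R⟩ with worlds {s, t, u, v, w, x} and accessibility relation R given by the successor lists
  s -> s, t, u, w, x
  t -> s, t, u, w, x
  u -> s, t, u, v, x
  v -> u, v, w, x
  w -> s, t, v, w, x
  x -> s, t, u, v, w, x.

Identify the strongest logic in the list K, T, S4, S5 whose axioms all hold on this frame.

T

Reflexive (axiom T): yes — every world is R-related to itself.
Transitive (axiom 4): no — s R u and u R v, but not s R v.
Euclidean (axiom 5): no — s R u and s R w, but not u R w.
So F validates K, T; S4 would additionally require R to be transitive. The strongest is T.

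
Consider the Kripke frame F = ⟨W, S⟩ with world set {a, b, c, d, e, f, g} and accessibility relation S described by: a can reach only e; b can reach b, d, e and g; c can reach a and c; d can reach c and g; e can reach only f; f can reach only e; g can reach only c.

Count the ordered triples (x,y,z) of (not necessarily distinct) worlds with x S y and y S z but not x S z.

Enumerating: (a,e,f), (b,d,c), (b,e,f), (b,g,c), (c,a,e), (d,c,a), (e,f,e), (f,e,f), (g,c,a).

9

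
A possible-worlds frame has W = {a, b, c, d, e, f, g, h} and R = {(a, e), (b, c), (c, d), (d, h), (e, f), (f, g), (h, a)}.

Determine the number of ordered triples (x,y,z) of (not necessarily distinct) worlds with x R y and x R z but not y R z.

7

Enumerating: (a,e,e), (b,c,c), (c,d,d), (d,h,h), (e,f,f), (f,g,g), (h,a,a).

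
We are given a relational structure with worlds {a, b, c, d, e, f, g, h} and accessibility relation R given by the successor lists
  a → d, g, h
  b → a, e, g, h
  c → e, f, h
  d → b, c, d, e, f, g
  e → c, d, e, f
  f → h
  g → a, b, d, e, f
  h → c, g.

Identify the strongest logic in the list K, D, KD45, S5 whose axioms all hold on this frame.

Serial (axiom D): yes — every world has a successor (e.g. a R d).
Transitive (axiom 4): no — a R d and d R b, but not a R b.
Euclidean (axiom 5): no — a R d and a R h, but not d R h.
Reflexive (axiom T): no — a is not related to itself.
So F validates K, D; KD45 would additionally require R to be Euclidean and transitive. The strongest is D.

D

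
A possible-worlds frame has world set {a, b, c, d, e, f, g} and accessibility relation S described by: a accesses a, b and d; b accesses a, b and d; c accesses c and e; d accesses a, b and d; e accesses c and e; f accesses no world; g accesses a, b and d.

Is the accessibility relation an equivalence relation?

Reflexive: no — f is not related to itself.
Symmetric: no — g S a but not a S g.
Transitive: yes — every two-step S-path is closed by a direct edge.
So S is not an equivalence relation.

No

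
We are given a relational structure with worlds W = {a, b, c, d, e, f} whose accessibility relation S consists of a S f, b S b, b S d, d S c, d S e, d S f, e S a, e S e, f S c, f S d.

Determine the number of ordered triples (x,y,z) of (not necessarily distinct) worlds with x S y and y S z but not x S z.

Enumerating: (a,f,c), (a,f,d), (b,d,c), (b,d,e), (b,d,f), (d,e,a), (d,f,d), (e,a,f), (f,d,e), (f,d,f).

10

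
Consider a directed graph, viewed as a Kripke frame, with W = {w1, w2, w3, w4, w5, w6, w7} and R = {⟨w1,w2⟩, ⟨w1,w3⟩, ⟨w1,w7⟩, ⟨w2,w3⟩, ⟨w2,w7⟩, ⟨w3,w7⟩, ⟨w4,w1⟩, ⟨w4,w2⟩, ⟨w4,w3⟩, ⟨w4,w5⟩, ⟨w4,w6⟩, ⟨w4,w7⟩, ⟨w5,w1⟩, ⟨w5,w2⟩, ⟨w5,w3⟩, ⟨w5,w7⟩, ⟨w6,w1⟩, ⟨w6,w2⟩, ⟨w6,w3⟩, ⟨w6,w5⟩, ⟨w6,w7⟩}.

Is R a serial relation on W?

No

Serial: no — w7 has no R-successor.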